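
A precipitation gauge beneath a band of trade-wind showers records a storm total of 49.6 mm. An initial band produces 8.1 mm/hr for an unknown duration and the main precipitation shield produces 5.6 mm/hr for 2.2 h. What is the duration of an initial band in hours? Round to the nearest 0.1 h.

duration ≈ 4.6 h

Known phases: 5.6 × 2.2 = 12.32 mm.
Remaining depth = 49.6 − 12.32 = 37.28 mm.
Duration = 37.28 / 8.1 = 4.6 h.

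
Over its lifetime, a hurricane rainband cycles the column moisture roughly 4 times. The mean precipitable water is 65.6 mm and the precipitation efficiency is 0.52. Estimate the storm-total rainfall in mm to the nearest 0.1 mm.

Each cycle deposits ε × PW = 0.52 × 65.6 = 34.112 mm.
Over 4 cycles: 4 × 34.112 = 136.4 mm.

rainfall ≈ 136.4 mm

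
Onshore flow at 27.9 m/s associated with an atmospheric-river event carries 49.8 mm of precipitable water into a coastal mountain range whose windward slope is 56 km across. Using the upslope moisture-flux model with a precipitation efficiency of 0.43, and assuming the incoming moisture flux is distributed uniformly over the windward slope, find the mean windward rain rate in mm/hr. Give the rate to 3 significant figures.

R ≈ 38.4 mm/hr

Incoming column moisture flux per unit ridge length: F = V × PW = 27.9 × 49.8 = 1389.42 mm·m/s.
Spread over the 56 km slope with efficiency ε = 0.43: R = ε·F/W = 0.43 × 1389.42 / 56000 m = 1.067e-02 mm/s.
R = 1.067e-02 × 3600 = 38.4 mm/hr.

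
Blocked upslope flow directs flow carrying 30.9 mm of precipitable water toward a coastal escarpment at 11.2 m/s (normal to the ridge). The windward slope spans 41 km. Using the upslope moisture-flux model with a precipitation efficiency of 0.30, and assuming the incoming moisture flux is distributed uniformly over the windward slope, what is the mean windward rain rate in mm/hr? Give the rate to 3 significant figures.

R ≈ 9.12 mm/hr

Incoming column moisture flux per unit ridge length: F = V × PW = 11.2 × 30.9 = 346.08 mm·m/s.
Spread over the 41 km slope with efficiency ε = 0.30: R = ε·F/W = 0.30 × 346.08 / 41000 m = 2.532e-03 mm/s.
R = 2.532e-03 × 3600 = 9.12 mm/hr.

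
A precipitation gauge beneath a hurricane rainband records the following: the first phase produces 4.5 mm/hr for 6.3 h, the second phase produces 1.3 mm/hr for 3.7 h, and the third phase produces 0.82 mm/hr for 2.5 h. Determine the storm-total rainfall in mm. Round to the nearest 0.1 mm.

Total = Σ Rᵢ Δtᵢ = 4.5 × 6.3 + 1.3 × 3.7 + 0.82 × 2.5
      = 28.35 + 4.81 + 2.05 = 35.2 mm.

total ≈ 35.2 mm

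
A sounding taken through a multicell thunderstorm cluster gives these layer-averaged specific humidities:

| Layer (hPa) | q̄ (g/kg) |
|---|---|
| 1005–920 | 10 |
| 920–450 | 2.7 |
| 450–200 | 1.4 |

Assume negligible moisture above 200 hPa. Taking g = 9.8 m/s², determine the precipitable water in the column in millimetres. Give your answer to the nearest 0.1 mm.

PW ≈ 25.2 mm

Precipitable water is the column-integrated vapour mass per unit area: PW = (1/g) Σ q̄ Δp, with q in kg/kg and Δp in Pa (1 kg/m² of water = 1 mm).
Layer 1005–920 hPa: Δp = 85 hPa = 8500 Pa, q̄ = 0.01 kg/kg → 0.01 × 8500 / 9.8 = 8.67 mm
Layer 920–450 hPa: Δp = 470 hPa = 47000 Pa, q̄ = 0.0027 kg/kg → 0.0027 × 47000 / 9.8 = 12.95 mm
Layer 450–200 hPa: Δp = 250 hPa = 25000 Pa, q̄ = 0.0014 kg/kg → 0.0014 × 25000 / 9.8 = 3.57 mm
PW = 8.67 + 12.95 + 3.57 = 25.19 ≈ 25.2 mm.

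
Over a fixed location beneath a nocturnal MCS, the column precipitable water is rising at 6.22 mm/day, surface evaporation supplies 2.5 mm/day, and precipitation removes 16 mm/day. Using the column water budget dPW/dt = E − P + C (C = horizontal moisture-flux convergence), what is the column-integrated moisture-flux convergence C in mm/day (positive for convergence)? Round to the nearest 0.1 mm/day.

C ≈ 19.7 mm/day

dPW/dt = +6.22 mm/day.
C = dPW/dt − E + P = (+6.22) − 2.5 + 16 = 19.7 mm/day.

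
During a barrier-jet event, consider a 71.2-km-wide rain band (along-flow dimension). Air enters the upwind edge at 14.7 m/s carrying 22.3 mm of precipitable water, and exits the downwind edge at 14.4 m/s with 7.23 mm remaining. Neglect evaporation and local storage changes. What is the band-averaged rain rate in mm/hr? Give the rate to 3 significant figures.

Column moisture flux per unit crosswind length is F = V × PW.
Inflow: F_in = 14.7 × 22.3 = 327.81 mm·m/s
Outflow: F_out = 14.4 × 7.23 = 104.112 mm·m/s
Steady-state rate R = (F_in − F_out)/L = (327.81 − 104.112) / 71200 m = 3.142e-03 mm/s.
R = 3.142e-03 × 3600 = 11.3 mm/hr.

R ≈ 11.3 mm/hr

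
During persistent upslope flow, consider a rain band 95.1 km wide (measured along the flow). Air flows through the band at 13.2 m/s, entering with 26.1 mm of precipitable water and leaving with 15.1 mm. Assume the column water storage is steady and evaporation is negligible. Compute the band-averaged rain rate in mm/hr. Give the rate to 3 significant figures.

Column moisture flux per unit crosswind length is F = V × PW.
Inflow: F_in = 13.2 × 26.1 = 344.52 mm·m/s
Outflow: F_out = 13.2 × 15.1 = 199.32 mm·m/s
Steady-state rate R = (F_in − F_out)/L = (344.52 − 199.32) / 95100 m = 1.527e-03 mm/s.
R = 1.527e-03 × 3600 = 5.50 mm/hr.

R ≈ 5.50 mm/hr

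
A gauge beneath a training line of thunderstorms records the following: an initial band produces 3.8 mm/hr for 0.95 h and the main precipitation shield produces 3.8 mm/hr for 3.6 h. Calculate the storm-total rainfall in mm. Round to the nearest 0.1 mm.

total ≈ 17.3 mm

Total = Σ Rᵢ Δtᵢ = 3.8 × 0.95 + 3.8 × 3.6
      = 3.61 + 13.68 = 17.3 mm.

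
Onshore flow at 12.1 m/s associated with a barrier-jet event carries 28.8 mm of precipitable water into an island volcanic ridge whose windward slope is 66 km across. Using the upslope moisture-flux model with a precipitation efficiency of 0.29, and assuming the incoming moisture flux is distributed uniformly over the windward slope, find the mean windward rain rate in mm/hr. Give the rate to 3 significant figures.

Incoming column moisture flux per unit ridge length: F = V × PW = 12.1 × 28.8 = 348.48 mm·m/s.
Spread over the 66 km slope with efficiency ε = 0.29: R = ε·F/W = 0.29 × 348.48 / 66000 m = 1.531e-03 mm/s.
R = 1.531e-03 × 3600 = 5.51 mm/hr.

R ≈ 5.51 mm/hr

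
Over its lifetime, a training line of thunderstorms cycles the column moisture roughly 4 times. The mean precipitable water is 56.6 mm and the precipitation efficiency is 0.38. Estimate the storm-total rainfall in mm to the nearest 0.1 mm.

rainfall ≈ 86.0 mm

Each cycle deposits ε × PW = 0.38 × 56.6 = 21.508 mm.
Over 4 cycles: 4 × 21.508 = 86.0 mm.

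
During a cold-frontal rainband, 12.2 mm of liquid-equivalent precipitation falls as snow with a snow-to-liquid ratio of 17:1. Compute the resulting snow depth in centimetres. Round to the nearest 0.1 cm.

snow depth ≈ 20.7 cm

Snow depth = liquid × ratio = 12.2 mm × 17 = 207.4 mm = 20.7 cm.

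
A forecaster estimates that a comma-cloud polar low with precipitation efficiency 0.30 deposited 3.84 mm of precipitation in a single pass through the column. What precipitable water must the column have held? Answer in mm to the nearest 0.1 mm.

PW ≈ 12.8 mm

PW = precipitation / ε = 3.84 / 0.30 = 12.8 mm.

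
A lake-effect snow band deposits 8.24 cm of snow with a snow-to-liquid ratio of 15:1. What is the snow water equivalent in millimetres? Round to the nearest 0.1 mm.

SWE = snow depth / ratio = 8.24 cm / 15 = 0.549 cm = 5.5 mm.

SWE ≈ 5.5 mm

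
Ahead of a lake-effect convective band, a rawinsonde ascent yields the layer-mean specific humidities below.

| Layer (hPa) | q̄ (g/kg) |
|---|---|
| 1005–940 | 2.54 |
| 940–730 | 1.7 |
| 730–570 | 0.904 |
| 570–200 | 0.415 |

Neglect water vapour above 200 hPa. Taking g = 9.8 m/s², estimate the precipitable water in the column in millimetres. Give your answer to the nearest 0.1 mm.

Precipitable water is the column-integrated vapour mass per unit area: PW = (1/g) Σ q̄ Δp, with q in kg/kg and Δp in Pa (1 kg/m² of water = 1 mm).
Layer 1005–940 hPa: Δp = 65 hPa = 6500 Pa, q̄ = 0.00254 kg/kg → 0.00254 × 6500 / 9.8 = 1.68 mm
Layer 940–730 hPa: Δp = 210 hPa = 21000 Pa, q̄ = 0.0017 kg/kg → 0.0017 × 21000 / 9.8 = 3.64 mm
Layer 730–570 hPa: Δp = 160 hPa = 16000 Pa, q̄ = 0.000904 kg/kg → 0.000904 × 16000 / 9.8 = 1.48 mm
Layer 570–200 hPa: Δp = 370 hPa = 37000 Pa, q̄ = 0.000415 kg/kg → 0.000415 × 37000 / 9.8 = 1.57 mm
PW = 1.68 + 3.64 + 1.48 + 1.57 = 8.37 ≈ 8.4 mm.

PW ≈ 8.4 mm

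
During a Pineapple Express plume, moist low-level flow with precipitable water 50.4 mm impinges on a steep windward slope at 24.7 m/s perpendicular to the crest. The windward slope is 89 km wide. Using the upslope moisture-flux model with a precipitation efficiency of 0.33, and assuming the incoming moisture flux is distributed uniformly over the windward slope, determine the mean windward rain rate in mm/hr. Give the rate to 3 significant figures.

R ≈ 16.6 mm/hr

Incoming column moisture flux per unit ridge length: F = V × PW = 24.7 × 50.4 = 1244.88 mm·m/s.
Spread over the 89 km slope with efficiency ε = 0.33: R = ε·F/W = 0.33 × 1244.88 / 89000 m = 4.616e-03 mm/s.
R = 4.616e-03 × 3600 = 16.6 mm/hr.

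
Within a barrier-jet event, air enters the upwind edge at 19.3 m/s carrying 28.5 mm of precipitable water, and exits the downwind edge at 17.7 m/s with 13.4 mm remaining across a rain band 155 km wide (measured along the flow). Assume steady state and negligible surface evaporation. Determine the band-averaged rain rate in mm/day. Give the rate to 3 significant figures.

Column moisture flux per unit crosswind length is F = V × PW.
Inflow: F_in = 19.3 × 28.5 = 550.05 mm·m/s
Outflow: F_out = 17.7 × 13.4 = 237.18 mm·m/s
Steady-state rate R = (F_in − F_out)/L = (550.05 − 237.18) / 155000 m = 2.019e-03 mm/s.
R = 2.019e-03 × 3600 × 24 = 174 mm/day.

R ≈ 174 mm/day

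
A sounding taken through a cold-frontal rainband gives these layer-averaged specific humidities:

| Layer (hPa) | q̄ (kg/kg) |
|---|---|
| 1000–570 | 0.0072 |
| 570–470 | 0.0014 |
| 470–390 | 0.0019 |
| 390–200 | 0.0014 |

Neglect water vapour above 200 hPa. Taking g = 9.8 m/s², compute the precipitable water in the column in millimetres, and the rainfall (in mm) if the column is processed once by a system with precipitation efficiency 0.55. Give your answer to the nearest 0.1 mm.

PW ≈ 37.3 mm; rainfall ≈ 20.5 mm

Precipitable water is the column-integrated vapour mass per unit area: PW = (1/g) Σ q̄ Δp, with q in kg/kg and Δp in Pa (1 kg/m² of water = 1 mm).
Layer 1000–570 hPa: Δp = 430 hPa = 43000 Pa, q̄ = 0.0072 kg/kg → 0.0072 × 43000 / 9.8 = 31.59 mm
Layer 570–470 hPa: Δp = 100 hPa = 10000 Pa, q̄ = 0.0014 kg/kg → 0.0014 × 10000 / 9.8 = 1.43 mm
Layer 470–390 hPa: Δp = 80 hPa = 8000 Pa, q̄ = 0.0019 kg/kg → 0.0019 × 8000 / 9.8 = 1.55 mm
Layer 390–200 hPa: Δp = 190 hPa = 19000 Pa, q̄ = 0.0014 kg/kg → 0.0014 × 19000 / 9.8 = 2.71 mm
PW = 31.59 + 1.43 + 1.55 + 2.71 = 37.28 ≈ 37.3 mm.
Rainfall = ε × PW = 0.55 × 37.3 = 20.5 mm.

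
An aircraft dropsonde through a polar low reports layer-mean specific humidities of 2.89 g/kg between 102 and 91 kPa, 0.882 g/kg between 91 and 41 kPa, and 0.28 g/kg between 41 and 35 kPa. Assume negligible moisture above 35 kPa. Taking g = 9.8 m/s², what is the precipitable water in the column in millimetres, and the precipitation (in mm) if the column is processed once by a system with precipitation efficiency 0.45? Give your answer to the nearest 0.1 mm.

PW ≈ 7.9 mm; precipitation ≈ 3.6 mm

Precipitable water is the column-integrated vapour mass per unit area: PW = (1/g) Σ q̄ Δp, with q in kg/kg and Δp in Pa (1 kg/m² of water = 1 mm).
Layer 102–91 kPa: Δp = 110 hPa = 11000 Pa, q̄ = 0.00289 kg/kg → 0.00289 × 11000 / 9.8 = 3.24 mm
Layer 91–41 kPa: Δp = 500 hPa = 50000 Pa, q̄ = 0.000882 kg/kg → 0.000882 × 50000 / 9.8 = 4.50 mm
Layer 41–35 kPa: Δp = 60 hPa = 6000 Pa, q̄ = 0.00028 kg/kg → 0.00028 × 6000 / 9.8 = 0.17 mm
PW = 3.24 + 4.50 + 0.17 = 7.91 ≈ 7.9 mm.
Precipitation = ε × PW = 0.45 × 7.9 = 3.6 mm.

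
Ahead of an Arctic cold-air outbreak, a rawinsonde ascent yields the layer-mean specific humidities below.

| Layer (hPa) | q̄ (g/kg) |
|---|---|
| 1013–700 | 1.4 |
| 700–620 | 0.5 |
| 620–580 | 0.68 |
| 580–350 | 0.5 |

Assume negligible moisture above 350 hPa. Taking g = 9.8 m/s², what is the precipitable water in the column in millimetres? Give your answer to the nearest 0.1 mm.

Precipitable water is the column-integrated vapour mass per unit area: PW = (1/g) Σ q̄ Δp, with q in kg/kg and Δp in Pa (1 kg/m² of water = 1 mm).
Layer 1013–700 hPa: Δp = 313 hPa = 31300 Pa, q̄ = 0.0014 kg/kg → 0.0014 × 31300 / 9.8 = 4.47 mm
Layer 700–620 hPa: Δp = 80 hPa = 8000 Pa, q̄ = 0.0005 kg/kg → 0.0005 × 8000 / 9.8 = 0.41 mm
Layer 620–580 hPa: Δp = 40 hPa = 4000 Pa, q̄ = 0.00068 kg/kg → 0.00068 × 4000 / 9.8 = 0.28 mm
Layer 580–350 hPa: Δp = 230 hPa = 23000 Pa, q̄ = 0.0005 kg/kg → 0.0005 × 23000 / 9.8 = 1.17 mm
PW = 4.47 + 0.41 + 0.28 + 1.17 = 6.33 ≈ 6.3 mm.

PW ≈ 6.3 mm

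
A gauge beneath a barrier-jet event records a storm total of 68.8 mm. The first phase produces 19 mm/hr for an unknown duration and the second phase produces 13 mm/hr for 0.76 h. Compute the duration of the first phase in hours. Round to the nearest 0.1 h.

duration ≈ 3.1 h

Known phases: 13 × 0.76 = 9.88 mm.
Remaining depth = 68.8 − 9.88 = 58.92 mm.
Duration = 58.92 / 19 = 3.1 h.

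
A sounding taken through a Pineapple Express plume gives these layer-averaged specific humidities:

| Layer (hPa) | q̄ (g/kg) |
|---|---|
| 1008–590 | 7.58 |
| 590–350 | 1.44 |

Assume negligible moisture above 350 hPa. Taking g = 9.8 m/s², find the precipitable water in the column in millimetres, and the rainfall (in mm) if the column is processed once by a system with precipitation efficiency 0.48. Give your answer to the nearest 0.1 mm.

Precipitable water is the column-integrated vapour mass per unit area: PW = (1/g) Σ q̄ Δp, with q in kg/kg and Δp in Pa (1 kg/m² of water = 1 mm).
Layer 1008–590 hPa: Δp = 418 hPa = 41800 Pa, q̄ = 0.00758 kg/kg → 0.00758 × 41800 / 9.8 = 32.33 mm
Layer 590–350 hPa: Δp = 240 hPa = 24000 Pa, q̄ = 0.00144 kg/kg → 0.00144 × 24000 / 9.8 = 3.53 mm
PW = 32.33 + 3.53 = 35.86 ≈ 35.9 mm.
Rainfall = ε × PW = 0.48 × 35.9 = 17.2 mm.

PW ≈ 35.9 mm; rainfall ≈ 17.2 mm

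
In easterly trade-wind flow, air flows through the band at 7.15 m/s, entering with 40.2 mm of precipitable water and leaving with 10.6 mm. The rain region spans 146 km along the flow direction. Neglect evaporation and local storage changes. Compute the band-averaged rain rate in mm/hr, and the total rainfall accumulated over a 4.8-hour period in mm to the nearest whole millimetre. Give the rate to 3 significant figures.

R ≈ 5.22 mm/hr; total ≈ 25 mm

Column moisture flux per unit crosswind length is F = V × PW.
Inflow: F_in = 7.15 × 40.2 = 287.43 mm·m/s
Outflow: F_out = 7.15 × 10.6 = 75.79 mm·m/s
Steady-state rate R = (F_in − F_out)/L = (287.43 − 75.79) / 146000 m = 1.450e-03 mm/s.
R = 1.450e-03 × 3600 = 5.22 mm/hr.
Over 4.8 h: total = 5.22 × 4.8 = 25.056 ≈ 25 mm.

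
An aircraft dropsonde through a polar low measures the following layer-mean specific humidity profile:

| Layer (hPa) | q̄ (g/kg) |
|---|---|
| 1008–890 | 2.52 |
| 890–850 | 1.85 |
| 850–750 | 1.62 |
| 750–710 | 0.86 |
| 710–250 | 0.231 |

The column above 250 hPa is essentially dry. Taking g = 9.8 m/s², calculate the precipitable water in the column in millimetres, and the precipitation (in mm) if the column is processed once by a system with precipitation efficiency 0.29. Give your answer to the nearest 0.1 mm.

Precipitable water is the column-integrated vapour mass per unit area: PW = (1/g) Σ q̄ Δp, with q in kg/kg and Δp in Pa (1 kg/m² of water = 1 mm).
Layer 1008–890 hPa: Δp = 118 hPa = 11800 Pa, q̄ = 0.00252 kg/kg → 0.00252 × 11800 / 9.8 = 3.03 mm
Layer 890–850 hPa: Δp = 40 hPa = 4000 Pa, q̄ = 0.00185 kg/kg → 0.00185 × 4000 / 9.8 = 0.76 mm
Layer 850–750 hPa: Δp = 100 hPa = 10000 Pa, q̄ = 0.00162 kg/kg → 0.00162 × 10000 / 9.8 = 1.65 mm
Layer 750–710 hPa: Δp = 40 hPa = 4000 Pa, q̄ = 0.00086 kg/kg → 0.00086 × 4000 / 9.8 = 0.35 mm
Layer 710–250 hPa: Δp = 460 hPa = 46000 Pa, q̄ = 0.000231 kg/kg → 0.000231 × 46000 / 9.8 = 1.08 mm
PW = 3.03 + 0.76 + 1.65 + 0.35 + 1.08 = 6.87 ≈ 6.9 mm.
Precipitation = ε × PW = 0.29 × 6.9 = 2.0 mm.

PW ≈ 6.9 mm; precipitation ≈ 2.0 mm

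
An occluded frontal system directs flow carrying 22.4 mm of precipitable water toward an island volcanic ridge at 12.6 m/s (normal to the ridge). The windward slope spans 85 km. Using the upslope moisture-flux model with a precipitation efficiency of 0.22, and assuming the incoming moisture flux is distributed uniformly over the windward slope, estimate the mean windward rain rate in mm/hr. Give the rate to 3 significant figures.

Incoming column moisture flux per unit ridge length: F = V × PW = 12.6 × 22.4 = 282.24 mm·m/s.
Spread over the 85 km slope with efficiency ε = 0.22: R = ε·F/W = 0.22 × 282.24 / 85000 m = 7.305e-04 mm/s.
R = 7.305e-04 × 3600 = 2.63 mm/hr.

R ≈ 2.63 mm/hr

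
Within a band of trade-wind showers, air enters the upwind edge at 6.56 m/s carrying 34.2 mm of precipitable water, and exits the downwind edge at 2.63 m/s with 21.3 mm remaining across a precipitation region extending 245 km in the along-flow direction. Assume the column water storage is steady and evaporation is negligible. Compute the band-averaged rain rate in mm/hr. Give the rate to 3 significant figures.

R ≈ 2.47 mm/hr

Column moisture flux per unit crosswind length is F = V × PW.
Inflow: F_in = 6.56 × 34.2 = 224.352 mm·m/s
Outflow: F_out = 2.63 × 21.3 = 56.019 mm·m/s
Steady-state rate R = (F_in − F_out)/L = (224.352 − 56.019) / 245000 m = 6.871e-04 mm/s.
R = 6.871e-04 × 3600 = 2.47 mm/hr.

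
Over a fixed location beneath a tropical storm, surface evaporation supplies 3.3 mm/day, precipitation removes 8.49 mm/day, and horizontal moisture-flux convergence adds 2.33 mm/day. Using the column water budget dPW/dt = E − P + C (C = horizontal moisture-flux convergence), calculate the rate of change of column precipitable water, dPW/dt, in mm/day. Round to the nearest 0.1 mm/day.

dPW/dt ≈ -2.9 mm/day

dPW/dt = E − P + C = 3.3 − 8.49 + (2.33) = -2.9 mm/day.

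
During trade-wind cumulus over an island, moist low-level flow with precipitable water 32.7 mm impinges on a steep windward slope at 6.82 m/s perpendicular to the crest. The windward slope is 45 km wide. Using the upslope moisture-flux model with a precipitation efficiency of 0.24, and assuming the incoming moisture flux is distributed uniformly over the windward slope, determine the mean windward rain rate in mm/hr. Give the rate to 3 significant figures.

Incoming column moisture flux per unit ridge length: F = V × PW = 6.82 × 32.7 = 223.014 mm·m/s.
Spread over the 45 km slope with efficiency ε = 0.24: R = ε·F/W = 0.24 × 223.014 / 45000 m = 1.189e-03 mm/s.
R = 1.189e-03 × 3600 = 4.28 mm/hr.

R ≈ 4.28 mm/hr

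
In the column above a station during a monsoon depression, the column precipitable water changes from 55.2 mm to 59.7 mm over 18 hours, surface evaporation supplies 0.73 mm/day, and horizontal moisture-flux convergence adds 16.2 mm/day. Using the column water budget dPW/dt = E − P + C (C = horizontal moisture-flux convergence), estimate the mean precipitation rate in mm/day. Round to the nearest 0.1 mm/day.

P ≈ 10.9 mm/day

dPW/dt = (59.7 − 55.2) mm / (18/24 day) = +6.000 mm/day.
P = E + C − dPW/dt = 0.73 + (16.2) − (+6.000) = 10.9 mm/day.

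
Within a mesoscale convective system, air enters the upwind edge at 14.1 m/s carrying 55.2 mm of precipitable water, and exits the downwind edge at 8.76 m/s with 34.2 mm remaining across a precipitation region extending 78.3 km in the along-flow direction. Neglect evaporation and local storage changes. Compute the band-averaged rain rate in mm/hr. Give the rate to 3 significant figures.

R ≈ 22.0 mm/hr

Column moisture flux per unit crosswind length is F = V × PW.
Inflow: F_in = 14.1 × 55.2 = 778.32 mm·m/s
Outflow: F_out = 8.76 × 34.2 = 299.592 mm·m/s
Steady-state rate R = (F_in − F_out)/L = (778.32 − 299.592) / 78300 m = 6.114e-03 mm/s.
R = 6.114e-03 × 3600 = 22.0 mm/hr.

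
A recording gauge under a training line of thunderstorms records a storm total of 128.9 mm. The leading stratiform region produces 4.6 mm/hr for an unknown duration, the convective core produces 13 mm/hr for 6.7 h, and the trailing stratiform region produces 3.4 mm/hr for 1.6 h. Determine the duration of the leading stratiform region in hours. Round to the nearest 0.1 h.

Known phases: 13 × 6.7 + 3.4 × 1.6 = 87.1 + 5.44 = 92.54 mm.
Remaining depth = 128.9 − 92.54 = 36.36 mm.
Duration = 36.36 / 4.6 = 7.9 h.

duration ≈ 7.9 h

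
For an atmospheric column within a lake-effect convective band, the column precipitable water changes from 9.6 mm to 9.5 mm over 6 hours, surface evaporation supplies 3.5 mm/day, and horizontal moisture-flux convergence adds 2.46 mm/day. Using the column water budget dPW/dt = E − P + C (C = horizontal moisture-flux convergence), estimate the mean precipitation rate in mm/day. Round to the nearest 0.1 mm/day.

dPW/dt = (9.5 − 9.6) mm / (6/24 day) = -0.400 mm/day.
P = E + C − dPW/dt = 3.5 + (2.46) − (-0.400) = 6.4 mm/day.

P ≈ 6.4 mm/day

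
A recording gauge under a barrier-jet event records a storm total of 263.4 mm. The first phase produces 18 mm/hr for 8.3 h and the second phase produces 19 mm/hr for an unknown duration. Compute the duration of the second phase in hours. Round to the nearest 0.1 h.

duration ≈ 6.0 h

Known phases: 18 × 8.3 = 149.4 mm.
Remaining depth = 263.4 − 149.4 = 114 mm.
Duration = 114 / 19 = 6.0 h.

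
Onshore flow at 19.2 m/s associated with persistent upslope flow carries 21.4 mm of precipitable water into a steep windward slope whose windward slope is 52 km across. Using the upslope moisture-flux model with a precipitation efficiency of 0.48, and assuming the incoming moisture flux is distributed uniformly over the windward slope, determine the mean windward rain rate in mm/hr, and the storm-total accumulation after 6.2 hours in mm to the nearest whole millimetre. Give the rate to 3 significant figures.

Incoming column moisture flux per unit ridge length: F = V × PW = 19.2 × 21.4 = 410.88 mm·m/s.
Spread over the 52 km slope with efficiency ε = 0.48: R = ε·F/W = 0.48 × 410.88 / 52000 m = 3.793e-03 mm/s.
R = 3.793e-03 × 3600 = 13.7 mm/hr.
Over 6.2 h: total = 13.7 × 6.2 = 84.94 ≈ 85 mm.

R ≈ 13.7 mm/hr; total ≈ 85 mm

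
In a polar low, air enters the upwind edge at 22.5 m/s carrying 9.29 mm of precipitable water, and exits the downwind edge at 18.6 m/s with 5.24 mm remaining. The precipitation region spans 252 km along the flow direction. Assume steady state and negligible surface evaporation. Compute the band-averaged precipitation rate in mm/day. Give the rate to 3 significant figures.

Column moisture flux per unit crosswind length is F = V × PW.
Inflow: F_in = 22.5 × 9.29 = 209.025 mm·m/s
Outflow: F_out = 18.6 × 5.24 = 97.464 mm·m/s
Steady-state rate R = (F_in − F_out)/L = (209.025 − 97.464) / 252000 m = 4.427e-04 mm/s.
R = 4.427e-04 × 3600 × 24 = 38.2 mm/day.

R ≈ 38.2 mm/day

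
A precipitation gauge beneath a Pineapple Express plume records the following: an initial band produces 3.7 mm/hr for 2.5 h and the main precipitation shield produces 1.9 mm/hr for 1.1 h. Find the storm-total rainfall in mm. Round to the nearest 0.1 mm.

Total = Σ Rᵢ Δtᵢ = 3.7 × 2.5 + 1.9 × 1.1
      = 9.25 + 2.09 = 11.3 mm.

total ≈ 11.3 mm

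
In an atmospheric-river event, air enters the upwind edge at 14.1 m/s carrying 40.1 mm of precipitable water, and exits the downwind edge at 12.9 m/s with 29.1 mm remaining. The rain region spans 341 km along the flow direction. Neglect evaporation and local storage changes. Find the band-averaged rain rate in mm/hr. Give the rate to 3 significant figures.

R ≈ 2.01 mm/hr

Column moisture flux per unit crosswind length is F = V × PW.
Inflow: F_in = 14.1 × 40.1 = 565.41 mm·m/s
Outflow: F_out = 12.9 × 29.1 = 375.39 mm·m/s
Steady-state rate R = (F_in − F_out)/L = (565.41 − 375.39) / 341000 m = 5.572e-04 mm/s.
R = 5.572e-04 × 3600 = 2.01 mm/hr.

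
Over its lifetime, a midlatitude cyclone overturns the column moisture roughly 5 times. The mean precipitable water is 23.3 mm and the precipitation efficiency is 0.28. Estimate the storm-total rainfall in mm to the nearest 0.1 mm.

rainfall ≈ 32.6 mm

Each cycle deposits ε × PW = 0.28 × 23.3 = 6.524 mm.
Over 5 cycles: 5 × 6.524 = 32.6 mm.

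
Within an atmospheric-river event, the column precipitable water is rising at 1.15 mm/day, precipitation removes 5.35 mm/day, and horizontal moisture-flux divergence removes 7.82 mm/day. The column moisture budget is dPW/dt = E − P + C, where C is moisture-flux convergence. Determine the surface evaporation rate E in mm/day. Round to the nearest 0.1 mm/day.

dPW/dt = +1.15 mm/day.
E = dPW/dt + P − C = (+1.15) + 5.35 − (-7.82) = 14.3 mm/day.

E ≈ 14.3 mm/day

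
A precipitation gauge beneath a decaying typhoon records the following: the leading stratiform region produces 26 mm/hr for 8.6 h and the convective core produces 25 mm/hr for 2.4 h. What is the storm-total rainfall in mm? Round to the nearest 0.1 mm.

Total = Σ Rᵢ Δtᵢ = 26 × 8.6 + 25 × 2.4
      = 223.6 + 60 = 283.6 mm.

total ≈ 283.6 mm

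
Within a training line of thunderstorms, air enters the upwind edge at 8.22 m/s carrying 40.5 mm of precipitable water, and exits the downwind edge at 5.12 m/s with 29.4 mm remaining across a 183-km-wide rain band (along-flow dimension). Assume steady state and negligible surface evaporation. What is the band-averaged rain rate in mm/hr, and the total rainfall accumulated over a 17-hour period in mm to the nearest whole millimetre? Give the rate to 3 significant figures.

R ≈ 3.59 mm/hr; total ≈ 61 mm

Column moisture flux per unit crosswind length is F = V × PW.
Inflow: F_in = 8.22 × 40.5 = 332.91 mm·m/s
Outflow: F_out = 5.12 × 29.4 = 150.528 mm·m/s
Steady-state rate R = (F_in − F_out)/L = (332.91 − 150.528) / 183000 m = 9.966e-04 mm/s.
R = 9.966e-04 × 3600 = 3.59 mm/hr.
Over 17 h: total = 3.59 × 17 = 61.03 ≈ 61 mm.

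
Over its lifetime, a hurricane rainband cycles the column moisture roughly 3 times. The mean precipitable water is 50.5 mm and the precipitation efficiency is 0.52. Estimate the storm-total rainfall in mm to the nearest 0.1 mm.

rainfall ≈ 78.8 mm

Each cycle deposits ε × PW = 0.52 × 50.5 = 26.26 mm.
Over 3 cycles: 3 × 26.26 = 78.8 mm.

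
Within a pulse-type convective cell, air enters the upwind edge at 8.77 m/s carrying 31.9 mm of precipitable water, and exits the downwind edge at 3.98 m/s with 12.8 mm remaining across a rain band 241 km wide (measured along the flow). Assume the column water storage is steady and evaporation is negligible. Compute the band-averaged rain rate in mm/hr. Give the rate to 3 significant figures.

R ≈ 3.42 mm/hr

Column moisture flux per unit crosswind length is F = V × PW.
Inflow: F_in = 8.77 × 31.9 = 279.763 mm·m/s
Outflow: F_out = 3.98 × 12.8 = 50.944 mm·m/s
Steady-state rate R = (F_in − F_out)/L = (279.763 − 50.944) / 241000 m = 9.495e-04 mm/s.
R = 9.495e-04 × 3600 = 3.42 mm/hr.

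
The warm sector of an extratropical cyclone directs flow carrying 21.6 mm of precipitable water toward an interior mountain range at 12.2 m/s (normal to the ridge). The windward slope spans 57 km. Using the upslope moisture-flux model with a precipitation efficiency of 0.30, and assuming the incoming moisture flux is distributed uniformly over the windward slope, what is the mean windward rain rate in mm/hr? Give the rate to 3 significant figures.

Incoming column moisture flux per unit ridge length: F = V × PW = 12.2 × 21.6 = 263.52 mm·m/s.
Spread over the 57 km slope with efficiency ε = 0.30: R = ε·F/W = 0.30 × 263.52 / 57000 m = 1.387e-03 mm/s.
R = 1.387e-03 × 3600 = 4.99 mm/hr.

R ≈ 4.99 mm/hr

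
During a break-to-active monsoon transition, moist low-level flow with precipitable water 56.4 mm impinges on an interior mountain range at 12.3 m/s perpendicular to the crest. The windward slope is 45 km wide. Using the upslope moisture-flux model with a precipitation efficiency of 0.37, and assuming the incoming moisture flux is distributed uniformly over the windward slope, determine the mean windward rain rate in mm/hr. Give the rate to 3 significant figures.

R ≈ 20.5 mm/hr

Incoming column moisture flux per unit ridge length: F = V × PW = 12.3 × 56.4 = 693.72 mm·m/s.
Spread over the 45 km slope with efficiency ε = 0.37: R = ε·F/W = 0.37 × 693.72 / 45000 m = 5.704e-03 mm/s.
R = 5.704e-03 × 3600 = 20.5 mm/hr.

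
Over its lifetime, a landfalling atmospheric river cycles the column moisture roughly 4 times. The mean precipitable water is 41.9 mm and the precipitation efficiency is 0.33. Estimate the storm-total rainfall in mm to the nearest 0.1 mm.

rainfall ≈ 55.3 mm

Each cycle deposits ε × PW = 0.33 × 41.9 = 13.827 mm.
Over 4 cycles: 4 × 13.827 = 55.3 mm.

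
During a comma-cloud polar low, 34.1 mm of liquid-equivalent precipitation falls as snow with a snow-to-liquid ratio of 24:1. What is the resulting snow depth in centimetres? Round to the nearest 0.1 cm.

Snow depth = liquid × ratio = 34.1 mm × 24 = 818.4 mm = 81.8 cm.

snow depth ≈ 81.8 cm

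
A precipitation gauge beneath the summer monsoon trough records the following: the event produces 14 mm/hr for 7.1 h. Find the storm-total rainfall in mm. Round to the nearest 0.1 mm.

Total = Σ Rᵢ Δtᵢ = 14 × 7.1
      = 99.4 = 99.4 mm.

total ≈ 99.4 mm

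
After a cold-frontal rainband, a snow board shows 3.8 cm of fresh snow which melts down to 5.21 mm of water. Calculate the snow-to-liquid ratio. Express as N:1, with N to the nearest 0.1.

Ratio = snow depth / SWE = 38 mm / 5.21 mm = 7.3, i.e. 7.3:1.

ratio ≈ 7.3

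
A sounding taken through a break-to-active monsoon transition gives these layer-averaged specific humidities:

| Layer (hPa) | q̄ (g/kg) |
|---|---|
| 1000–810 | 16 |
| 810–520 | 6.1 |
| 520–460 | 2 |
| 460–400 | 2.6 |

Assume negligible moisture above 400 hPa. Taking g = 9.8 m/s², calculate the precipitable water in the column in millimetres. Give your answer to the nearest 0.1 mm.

Precipitable water is the column-integrated vapour mass per unit area: PW = (1/g) Σ q̄ Δp, with q in kg/kg and Δp in Pa (1 kg/m² of water = 1 mm).
Layer 1000–810 hPa: Δp = 190 hPa = 19000 Pa, q̄ = 0.016 kg/kg → 0.016 × 19000 / 9.8 = 31.02 mm
Layer 810–520 hPa: Δp = 290 hPa = 29000 Pa, q̄ = 0.0061 kg/kg → 0.0061 × 29000 / 9.8 = 18.05 mm
Layer 520–460 hPa: Δp = 60 hPa = 6000 Pa, q̄ = 0.002 kg/kg → 0.002 × 6000 / 9.8 = 1.22 mm
Layer 460–400 hPa: Δp = 60 hPa = 6000 Pa, q̄ = 0.0026 kg/kg → 0.0026 × 6000 / 9.8 = 1.59 mm
PW = 31.02 + 18.05 + 1.22 + 1.59 = 51.88 ≈ 51.9 mm.

PW ≈ 51.9 mm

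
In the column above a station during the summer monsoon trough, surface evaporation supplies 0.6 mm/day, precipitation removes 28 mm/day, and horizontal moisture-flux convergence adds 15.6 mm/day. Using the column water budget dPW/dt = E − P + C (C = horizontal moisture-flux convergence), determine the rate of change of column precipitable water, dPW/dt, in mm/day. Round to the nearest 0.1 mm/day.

dPW/dt ≈ -11.8 mm/day

dPW/dt = E − P + C = 0.6 − 28 + (15.6) = -11.8 mm/day.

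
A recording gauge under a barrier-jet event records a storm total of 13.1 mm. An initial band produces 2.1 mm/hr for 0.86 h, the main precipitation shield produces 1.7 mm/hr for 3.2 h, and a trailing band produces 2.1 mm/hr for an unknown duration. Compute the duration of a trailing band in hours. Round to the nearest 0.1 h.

duration ≈ 2.8 h

Known phases: 2.1 × 0.86 + 1.7 × 3.2 = 1.806 + 5.44 = 7.246 mm.
Remaining depth = 13.1 − 7.246 = 5.854 mm.
Duration = 5.854 / 2.1 = 2.8 h.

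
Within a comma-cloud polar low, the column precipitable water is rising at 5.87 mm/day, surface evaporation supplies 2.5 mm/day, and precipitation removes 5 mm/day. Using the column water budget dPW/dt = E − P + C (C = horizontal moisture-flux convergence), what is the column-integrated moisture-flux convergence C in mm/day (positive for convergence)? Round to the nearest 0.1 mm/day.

dPW/dt = +5.87 mm/day.
C = dPW/dt − E + P = (+5.87) − 2.5 + 5 = 8.4 mm/day.

C ≈ 8.4 mm/day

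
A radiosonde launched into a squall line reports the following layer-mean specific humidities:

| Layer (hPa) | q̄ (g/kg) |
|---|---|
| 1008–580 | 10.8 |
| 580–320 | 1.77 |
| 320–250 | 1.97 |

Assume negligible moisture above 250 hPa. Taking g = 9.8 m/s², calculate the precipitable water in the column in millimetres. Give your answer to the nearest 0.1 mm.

Precipitable water is the column-integrated vapour mass per unit area: PW = (1/g) Σ q̄ Δp, with q in kg/kg and Δp in Pa (1 kg/m² of water = 1 mm).
Layer 1008–580 hPa: Δp = 428 hPa = 42800 Pa, q̄ = 0.0108 kg/kg → 0.0108 × 42800 / 9.8 = 47.17 mm
Layer 580–320 hPa: Δp = 260 hPa = 26000 Pa, q̄ = 0.00177 kg/kg → 0.00177 × 26000 / 9.8 = 4.70 mm
Layer 320–250 hPa: Δp = 70 hPa = 7000 Pa, q̄ = 0.00197 kg/kg → 0.00197 × 7000 / 9.8 = 1.41 mm
PW = 47.17 + 4.70 + 1.41 = 53.28 ≈ 53.3 mm.

PW ≈ 53.3 mm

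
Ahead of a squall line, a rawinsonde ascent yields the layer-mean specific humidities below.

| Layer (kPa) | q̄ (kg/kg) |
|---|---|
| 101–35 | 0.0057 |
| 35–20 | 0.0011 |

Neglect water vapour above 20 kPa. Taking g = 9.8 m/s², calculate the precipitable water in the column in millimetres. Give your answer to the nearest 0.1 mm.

Precipitable water is the column-integrated vapour mass per unit area: PW = (1/g) Σ q̄ Δp, with q in kg/kg and Δp in Pa (1 kg/m² of water = 1 mm).
Layer 101–35 kPa: Δp = 660 hPa = 66000 Pa, q̄ = 0.0057 kg/kg → 0.0057 × 66000 / 9.8 = 38.39 mm
Layer 35–20 kPa: Δp = 150 hPa = 15000 Pa, q̄ = 0.0011 kg/kg → 0.0011 × 15000 / 9.8 = 1.68 mm
PW = 38.39 + 1.68 = 40.07 ≈ 40.1 mm.

PW ≈ 40.1 mm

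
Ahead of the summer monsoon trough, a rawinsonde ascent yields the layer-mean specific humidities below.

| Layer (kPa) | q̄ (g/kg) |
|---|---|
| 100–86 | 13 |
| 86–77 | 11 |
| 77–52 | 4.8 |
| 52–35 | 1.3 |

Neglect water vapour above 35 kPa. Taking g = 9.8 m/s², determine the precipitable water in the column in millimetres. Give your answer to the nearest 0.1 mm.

Precipitable water is the column-integrated vapour mass per unit area: PW = (1/g) Σ q̄ Δp, with q in kg/kg and Δp in Pa (1 kg/m² of water = 1 mm).
Layer 100–86 kPa: Δp = 140 hPa = 14000 Pa, q̄ = 0.013 kg/kg → 0.013 × 14000 / 9.8 = 18.57 mm
Layer 86–77 kPa: Δp = 90 hPa = 9000 Pa, q̄ = 0.011 kg/kg → 0.011 × 9000 / 9.8 = 10.10 mm
Layer 77–52 kPa: Δp = 250 hPa = 25000 Pa, q̄ = 0.0048 kg/kg → 0.0048 × 25000 / 9.8 = 12.24 mm
Layer 52–35 kPa: Δp = 170 hPa = 17000 Pa, q̄ = 0.0013 kg/kg → 0.0013 × 17000 / 9.8 = 2.26 mm
PW = 18.57 + 10.10 + 12.24 + 2.26 = 43.17 ≈ 43.2 mm.

PW ≈ 43.2 mm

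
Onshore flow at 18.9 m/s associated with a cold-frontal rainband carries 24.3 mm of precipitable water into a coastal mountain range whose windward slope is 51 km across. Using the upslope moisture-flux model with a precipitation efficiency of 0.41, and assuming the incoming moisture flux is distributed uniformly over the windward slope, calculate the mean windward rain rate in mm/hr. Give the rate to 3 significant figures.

R ≈ 13.3 mm/hr

Incoming column moisture flux per unit ridge length: F = V × PW = 18.9 × 24.3 = 459.27 mm·m/s.
Spread over the 51 km slope with efficiency ε = 0.41: R = ε·F/W = 0.41 × 459.27 / 51000 m = 3.692e-03 mm/s.
R = 3.692e-03 × 3600 = 13.3 mm/hr.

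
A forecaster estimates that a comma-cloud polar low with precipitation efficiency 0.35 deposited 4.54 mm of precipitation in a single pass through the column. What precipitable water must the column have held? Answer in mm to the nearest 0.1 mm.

PW ≈ 13.0 mm

PW = precipitation / ε = 4.54 / 0.35 = 13.0 mm.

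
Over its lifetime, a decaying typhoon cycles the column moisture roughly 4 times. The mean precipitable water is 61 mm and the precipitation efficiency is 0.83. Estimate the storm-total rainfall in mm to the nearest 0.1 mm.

Each cycle deposits ε × PW = 0.83 × 61 = 50.63 mm.
Over 4 cycles: 4 × 50.63 = 202.5 mm.

rainfall ≈ 202.5 mm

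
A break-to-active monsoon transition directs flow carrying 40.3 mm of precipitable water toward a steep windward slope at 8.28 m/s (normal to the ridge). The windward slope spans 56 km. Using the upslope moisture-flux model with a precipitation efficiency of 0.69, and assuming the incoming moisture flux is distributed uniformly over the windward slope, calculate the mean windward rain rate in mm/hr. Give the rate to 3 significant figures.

Incoming column moisture flux per unit ridge length: F = V × PW = 8.28 × 40.3 = 333.684 mm·m/s.
Spread over the 56 km slope with efficiency ε = 0.69: R = ε·F/W = 0.69 × 333.684 / 56000 m = 4.111e-03 mm/s.
R = 4.111e-03 × 3600 = 14.8 mm/hr.

R ≈ 14.8 mm/hr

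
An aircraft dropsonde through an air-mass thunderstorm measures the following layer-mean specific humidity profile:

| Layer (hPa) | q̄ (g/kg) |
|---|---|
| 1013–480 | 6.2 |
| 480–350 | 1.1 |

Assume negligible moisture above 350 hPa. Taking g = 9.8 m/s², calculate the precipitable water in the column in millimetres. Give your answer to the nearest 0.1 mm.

PW ≈ 35.2 mm

Precipitable water is the column-integrated vapour mass per unit area: PW = (1/g) Σ q̄ Δp, with q in kg/kg and Δp in Pa (1 kg/m² of water = 1 mm).
Layer 1013–480 hPa: Δp = 533 hPa = 53300 Pa, q̄ = 0.0062 kg/kg → 0.0062 × 53300 / 9.8 = 33.72 mm
Layer 480–350 hPa: Δp = 130 hPa = 13000 Pa, q̄ = 0.0011 kg/kg → 0.0011 × 13000 / 9.8 = 1.46 mm
PW = 33.72 + 1.46 = 35.18 ≈ 35.2 mm.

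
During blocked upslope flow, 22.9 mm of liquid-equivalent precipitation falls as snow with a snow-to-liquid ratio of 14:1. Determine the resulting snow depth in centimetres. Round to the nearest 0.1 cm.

snow depth ≈ 32.1 cm

Snow depth = liquid × ratio = 22.9 mm × 14 = 320.6 mm = 32.1 cm.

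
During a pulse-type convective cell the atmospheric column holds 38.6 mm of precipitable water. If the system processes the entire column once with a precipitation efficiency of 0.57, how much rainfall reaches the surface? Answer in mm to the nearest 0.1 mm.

rainfall ≈ 22.0 mm

Rainfall = ε × PW = 0.57 × 38.6 = 22.0 mm.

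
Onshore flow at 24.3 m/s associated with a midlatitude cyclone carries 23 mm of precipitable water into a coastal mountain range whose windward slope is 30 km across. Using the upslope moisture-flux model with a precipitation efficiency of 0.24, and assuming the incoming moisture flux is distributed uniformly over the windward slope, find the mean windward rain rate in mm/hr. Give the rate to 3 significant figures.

R ≈ 16.1 mm/hr

Incoming column moisture flux per unit ridge length: F = V × PW = 24.3 × 23 = 558.9 mm·m/s.
Spread over the 30 km slope with efficiency ε = 0.24: R = ε·F/W = 0.24 × 558.9 / 30000 m = 4.471e-03 mm/s.
R = 4.471e-03 × 3600 = 16.1 mm/hr.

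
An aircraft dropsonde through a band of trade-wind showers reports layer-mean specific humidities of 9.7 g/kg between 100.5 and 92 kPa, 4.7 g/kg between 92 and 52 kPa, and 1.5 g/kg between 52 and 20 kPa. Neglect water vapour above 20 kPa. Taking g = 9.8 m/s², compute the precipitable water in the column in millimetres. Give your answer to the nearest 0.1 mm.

PW ≈ 32.5 mm

Precipitable water is the column-integrated vapour mass per unit area: PW = (1/g) Σ q̄ Δp, with q in kg/kg and Δp in Pa (1 kg/m² of water = 1 mm).
Layer 100.5–92 kPa: Δp = 85 hPa = 8500 Pa, q̄ = 0.0097 kg/kg → 0.0097 × 8500 / 9.8 = 8.41 mm
Layer 92–52 kPa: Δp = 400 hPa = 40000 Pa, q̄ = 0.0047 kg/kg → 0.0047 × 40000 / 9.8 = 19.18 mm
Layer 52–20 kPa: Δp = 320 hPa = 32000 Pa, q̄ = 0.0015 kg/kg → 0.0015 × 32000 / 9.8 = 4.90 mm
PW = 8.41 + 19.18 + 4.90 = 32.49 ≈ 32.5 mm.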